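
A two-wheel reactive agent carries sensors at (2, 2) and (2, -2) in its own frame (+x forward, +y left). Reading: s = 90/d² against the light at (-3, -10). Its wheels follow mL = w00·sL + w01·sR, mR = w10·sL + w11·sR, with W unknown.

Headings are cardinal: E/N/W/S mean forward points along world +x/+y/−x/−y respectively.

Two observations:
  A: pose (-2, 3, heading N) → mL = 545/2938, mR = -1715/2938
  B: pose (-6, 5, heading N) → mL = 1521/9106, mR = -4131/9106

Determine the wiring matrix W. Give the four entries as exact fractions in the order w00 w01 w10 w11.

obs A: pose=(-2,3,N) → sL=45/113, sR=5/13, mL=545/2938, mR=-1715/2938
obs B: pose=(-6,5,N) → sL=45/157, sR=9/29, mL=1521/9106, mR=-4131/9106
sensor matrix S = [[45/113, 5/13], [45/157, 9/29]]; det S = 89280/6688357
solve [mL_A; mL_B] = S·[w00; w01] and [mR_A; mR_B] = S·[w10; w11]:
  w00 = -1/2, w01 = 1, w10 = -1/2, w11 = -1

-1/2 1 -1/2 -1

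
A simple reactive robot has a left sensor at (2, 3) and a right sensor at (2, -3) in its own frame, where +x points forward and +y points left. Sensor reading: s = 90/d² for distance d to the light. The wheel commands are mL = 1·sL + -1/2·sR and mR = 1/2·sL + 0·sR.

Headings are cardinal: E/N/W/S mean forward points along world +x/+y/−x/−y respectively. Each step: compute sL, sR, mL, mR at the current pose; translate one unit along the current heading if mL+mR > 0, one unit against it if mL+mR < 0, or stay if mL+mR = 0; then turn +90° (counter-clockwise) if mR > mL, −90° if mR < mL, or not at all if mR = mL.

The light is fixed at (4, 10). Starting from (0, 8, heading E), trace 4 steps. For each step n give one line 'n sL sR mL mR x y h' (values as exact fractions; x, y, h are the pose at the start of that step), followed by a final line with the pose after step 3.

n=0: pose=(0,8,E); sL=18, sR=90/29; mL=477/29, mR=9; mL+mR=738/29 → advance +1; mR−mL=-216/29 → turn -1·90°
n=1: pose=(1,8,S); sL=45/8, sR=45/26; mL=495/104, mR=45/16; mL+mR=1575/208 → advance +1; mR−mL=-405/208 → turn -1·90°
n=2: pose=(1,7,W); sL=90/61, sR=18/5; mL=-99/305, mR=45/61; mL+mR=126/305 → advance +1; mR−mL=324/305 → turn +1·90°
n=3: pose=(0,7,S); sL=45/13, sR=45/37; mL=2745/962, mR=45/26; mL+mR=2205/481 → advance +1; mR−mL=-540/481 → turn -1·90°

0 18 90/29 477/29 9 0 8 E
1 45/8 45/26 495/104 45/16 1 8 S
2 90/61 18/5 -99/305 45/61 1 7 W
3 45/13 45/37 2745/962 45/26 0 7 S
final 0 6 W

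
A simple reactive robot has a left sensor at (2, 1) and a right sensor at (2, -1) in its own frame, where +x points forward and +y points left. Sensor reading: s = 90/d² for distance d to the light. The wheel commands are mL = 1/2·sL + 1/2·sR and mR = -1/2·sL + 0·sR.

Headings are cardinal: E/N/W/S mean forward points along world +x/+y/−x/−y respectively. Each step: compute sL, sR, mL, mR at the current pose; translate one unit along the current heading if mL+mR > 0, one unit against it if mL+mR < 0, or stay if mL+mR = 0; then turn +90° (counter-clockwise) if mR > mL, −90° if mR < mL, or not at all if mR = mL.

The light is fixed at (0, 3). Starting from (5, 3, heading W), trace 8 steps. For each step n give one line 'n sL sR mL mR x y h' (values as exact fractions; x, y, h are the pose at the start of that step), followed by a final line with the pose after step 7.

0 9 9 9 -9/2 5 3 W
1 90/13 90/29 1890/377 -45/13 4 3 N
2 9/4 5/2 19/8 -9/8 4 4 E
3 90/37 90/17 2430/629 -45/37 5 4 S
4 9 9 9 -9/2 5 3 W
5 90/13 90/29 1890/377 -45/13 4 3 N
6 9/4 5/2 19/8 -9/8 4 4 E
7 90/37 90/17 2430/629 -45/37 5 4 S
final 5 3 W

n=0: pose=(5,3,W); sL=9, sR=9; mL=9, mR=-9/2; mL+mR=9/2 → advance +1; mR−mL=-27/2 → turn -1·90°
n=1: pose=(4,3,N); sL=90/13, sR=90/29; mL=1890/377, mR=-45/13; mL+mR=45/29 → advance +1; mR−mL=-3195/377 → turn -1·90°
n=2: pose=(4,4,E); sL=9/4, sR=5/2; mL=19/8, mR=-9/8; mL+mR=5/4 → advance +1; mR−mL=-7/2 → turn -1·90°
n=3: pose=(5,4,S); sL=90/37, sR=90/17; mL=2430/629, mR=-45/37; mL+mR=45/17 → advance +1; mR−mL=-3195/629 → turn -1·90°
n=4: pose=(5,3,W); sL=9, sR=9; mL=9, mR=-9/2; mL+mR=9/2 → advance +1; mR−mL=-27/2 → turn -1·90°
n=5: pose=(4,3,N); sL=90/13, sR=90/29; mL=1890/377, mR=-45/13; mL+mR=45/29 → advance +1; mR−mL=-3195/377 → turn -1·90°
n=6: pose=(4,4,E); sL=9/4, sR=5/2; mL=19/8, mR=-9/8; mL+mR=5/4 → advance +1; mR−mL=-7/2 → turn -1·90°
n=7: pose=(5,4,S); sL=90/37, sR=90/17; mL=2430/629, mR=-45/37; mL+mR=45/17 → advance +1; mR−mL=-3195/629 → turn -1·90°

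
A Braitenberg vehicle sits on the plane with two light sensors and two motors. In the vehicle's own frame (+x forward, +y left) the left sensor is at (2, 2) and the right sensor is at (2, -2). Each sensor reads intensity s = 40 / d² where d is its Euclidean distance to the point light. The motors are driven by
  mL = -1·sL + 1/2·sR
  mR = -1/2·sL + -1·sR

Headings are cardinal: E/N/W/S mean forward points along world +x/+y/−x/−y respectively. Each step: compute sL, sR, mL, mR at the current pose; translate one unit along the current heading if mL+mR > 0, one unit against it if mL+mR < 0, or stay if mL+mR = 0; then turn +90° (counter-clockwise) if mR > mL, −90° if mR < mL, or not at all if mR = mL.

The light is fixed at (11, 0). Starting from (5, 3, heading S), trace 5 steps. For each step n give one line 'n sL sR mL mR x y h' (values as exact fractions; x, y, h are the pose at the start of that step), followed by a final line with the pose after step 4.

0 40/17 8/13 -452/221 -396/221 5 3 S
1 10/13 2 3/13 -31/13 5 4 E
2 40/29 8/17 -564/493 -572/493 4 4 S
3 4/9 4/13 -34/117 -62/117 4 5 W
4 40/113 8/13 -68/1469 -1164/1469 5 5 N
final 5 4 E

n=0: pose=(5,3,S); sL=40/17, sR=8/13; mL=-452/221, mR=-396/221; mL+mR=-848/221 → advance -1; mR−mL=56/221 → turn +1·90°
n=1: pose=(5,4,E); sL=10/13, sR=2; mL=3/13, mR=-31/13; mL+mR=-28/13 → advance -1; mR−mL=-34/13 → turn -1·90°
n=2: pose=(4,4,S); sL=40/29, sR=8/17; mL=-564/493, mR=-572/493; mL+mR=-1136/493 → advance -1; mR−mL=-8/493 → turn -1·90°
n=3: pose=(4,5,W); sL=4/9, sR=4/13; mL=-34/117, mR=-62/117; mL+mR=-32/39 → advance -1; mR−mL=-28/117 → turn -1·90°
n=4: pose=(5,5,N); sL=40/113, sR=8/13; mL=-68/1469, mR=-1164/1469; mL+mR=-1232/1469 → advance -1; mR−mL=-1096/1469 → turn -1·90°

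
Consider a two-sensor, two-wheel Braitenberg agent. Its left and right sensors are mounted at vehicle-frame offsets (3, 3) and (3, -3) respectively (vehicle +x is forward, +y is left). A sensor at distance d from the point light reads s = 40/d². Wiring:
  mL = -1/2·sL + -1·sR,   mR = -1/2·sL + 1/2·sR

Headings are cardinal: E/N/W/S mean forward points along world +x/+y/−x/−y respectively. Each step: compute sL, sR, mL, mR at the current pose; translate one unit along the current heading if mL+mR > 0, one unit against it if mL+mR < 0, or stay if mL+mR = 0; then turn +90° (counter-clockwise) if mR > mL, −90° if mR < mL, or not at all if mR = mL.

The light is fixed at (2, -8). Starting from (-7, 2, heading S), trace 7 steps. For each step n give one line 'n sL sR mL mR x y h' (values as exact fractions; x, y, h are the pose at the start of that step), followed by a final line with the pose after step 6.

0 8/17 40/193 -1452/3281 -432/3281 -7 2 S
1 5/29 2/5 -141/290 33/290 -7 3 E
2 8/73 8/49 -780/3577 96/3577 -8 3 N
3 20/109 20/169 -3870/18421 -600/18421 -8 2 W
4 8/17 40/193 -1452/3281 -432/3281 -7 2 S
5 5/29 2/5 -141/290 33/290 -7 3 E
6 8/73 8/49 -780/3577 96/3577 -8 3 N
final -8 2 W

n=0: pose=(-7,2,S); sL=8/17, sR=40/193; mL=-1452/3281, mR=-432/3281; mL+mR=-1884/3281 → advance -1; mR−mL=60/193 → turn +1·90°
n=1: pose=(-7,3,E); sL=5/29, sR=2/5; mL=-141/290, mR=33/290; mL+mR=-54/145 → advance -1; mR−mL=3/5 → turn +1·90°
n=2: pose=(-8,3,N); sL=8/73, sR=8/49; mL=-780/3577, mR=96/3577; mL+mR=-684/3577 → advance -1; mR−mL=12/49 → turn +1·90°
n=3: pose=(-8,2,W); sL=20/109, sR=20/169; mL=-3870/18421, mR=-600/18421; mL+mR=-4470/18421 → advance -1; mR−mL=30/169 → turn +1·90°
n=4: pose=(-7,2,S); sL=8/17, sR=40/193; mL=-1452/3281, mR=-432/3281; mL+mR=-1884/3281 → advance -1; mR−mL=60/193 → turn +1·90°
n=5: pose=(-7,3,E); sL=5/29, sR=2/5; mL=-141/290, mR=33/290; mL+mR=-54/145 → advance -1; mR−mL=3/5 → turn +1·90°
n=6: pose=(-8,3,N); sL=8/73, sR=8/49; mL=-780/3577, mR=96/3577; mL+mR=-684/3577 → advance -1; mR−mL=12/49 → turn +1·90°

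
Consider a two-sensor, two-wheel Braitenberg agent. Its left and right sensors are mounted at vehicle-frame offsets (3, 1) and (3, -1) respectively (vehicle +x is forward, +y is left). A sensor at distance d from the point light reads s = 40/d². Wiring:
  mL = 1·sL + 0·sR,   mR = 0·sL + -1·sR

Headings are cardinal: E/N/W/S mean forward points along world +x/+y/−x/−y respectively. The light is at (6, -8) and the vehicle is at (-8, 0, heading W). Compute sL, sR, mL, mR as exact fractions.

20/169 4/37 20/169 -4/37

left sensor world pos  = (-11, -1); dL² = 338
right sensor world pos = (-11, 1); dR² = 370
sL = 40/338 = 20/169
sR = 40/370 = 4/37
mL = 1·sL + 0·sR = 20/169
mR = 0·sL + -1·sR = -4/37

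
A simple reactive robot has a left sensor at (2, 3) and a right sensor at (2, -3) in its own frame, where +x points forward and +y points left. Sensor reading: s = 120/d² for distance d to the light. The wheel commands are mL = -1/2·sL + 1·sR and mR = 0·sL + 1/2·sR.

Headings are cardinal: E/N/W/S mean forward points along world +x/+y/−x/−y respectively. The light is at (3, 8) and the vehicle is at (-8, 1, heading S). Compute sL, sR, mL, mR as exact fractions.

left sensor world pos  = (-5, -1); dL² = 145
right sensor world pos = (-11, -1); dR² = 277
sL = 120/145 = 24/29
sR = 120/277 = 120/277
mL = -1/2·sL + 1·sR = 156/8033
mR = 0·sL + 1/2·sR = 60/277

24/29 120/277 156/8033 60/277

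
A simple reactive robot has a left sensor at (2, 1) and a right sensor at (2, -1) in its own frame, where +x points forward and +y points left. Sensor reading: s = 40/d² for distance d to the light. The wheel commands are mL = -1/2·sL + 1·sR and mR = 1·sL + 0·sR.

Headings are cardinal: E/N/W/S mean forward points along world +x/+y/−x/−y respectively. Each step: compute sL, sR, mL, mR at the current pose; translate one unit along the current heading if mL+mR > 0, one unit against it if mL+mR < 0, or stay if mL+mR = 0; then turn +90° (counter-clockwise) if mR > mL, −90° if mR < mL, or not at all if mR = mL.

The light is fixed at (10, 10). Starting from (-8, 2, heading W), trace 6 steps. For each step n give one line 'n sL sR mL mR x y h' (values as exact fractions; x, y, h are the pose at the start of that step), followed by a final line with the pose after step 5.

n=0: pose=(-8,2,W); sL=40/481, sR=40/449; mL=10260/215969, mR=40/481; mL+mR=28220/215969 → advance +1; mR−mL=7700/215969 → turn +1·90°
n=1: pose=(-9,2,S); sL=5/53, sR=2/25; mL=87/2650, mR=5/53; mL+mR=337/2650 → advance +1; mR−mL=163/2650 → turn +1·90°
n=2: pose=(-9,1,E); sL=40/353, sR=40/389; mL=6340/137317, mR=40/353; mL+mR=21900/137317 → advance +1; mR−mL=9220/137317 → turn +1·90°
n=3: pose=(-8,1,N); sL=4/41, sR=20/169; mL=482/6929, mR=4/41; mL+mR=1158/6929 → advance +1; mR−mL=194/6929 → turn +1·90°
n=4: pose=(-8,2,W); sL=40/481, sR=40/449; mL=10260/215969, mR=40/481; mL+mR=28220/215969 → advance +1; mR−mL=7700/215969 → turn +1·90°
n=5: pose=(-9,2,S); sL=5/53, sR=2/25; mL=87/2650, mR=5/53; mL+mR=337/2650 → advance +1; mR−mL=163/2650 → turn +1·90°

0 40/481 40/449 10260/215969 40/481 -8 2 W
1 5/53 2/25 87/2650 5/53 -9 2 S
2 40/353 40/389 6340/137317 40/353 -9 1 E
3 4/41 20/169 482/6929 4/41 -8 1 N
4 40/481 40/449 10260/215969 40/481 -8 2 W
5 5/53 2/25 87/2650 5/53 -9 2 S
final -9 1 E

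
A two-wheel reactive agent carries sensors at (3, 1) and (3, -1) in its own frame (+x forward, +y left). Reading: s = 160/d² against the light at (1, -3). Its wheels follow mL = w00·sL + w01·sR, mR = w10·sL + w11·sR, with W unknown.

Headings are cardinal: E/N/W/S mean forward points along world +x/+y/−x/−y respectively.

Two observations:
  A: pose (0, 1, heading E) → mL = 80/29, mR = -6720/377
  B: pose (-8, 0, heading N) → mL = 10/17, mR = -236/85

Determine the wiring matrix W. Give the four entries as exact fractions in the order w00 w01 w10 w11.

obs A: pose=(0,1,E) → sL=160/29, sR=160/13, mL=80/29, mR=-6720/377
obs B: pose=(-8,0,N) → sL=20/17, sR=8/5, mL=10/17, mR=-236/85
sensor matrix S = [[160/29, 160/13], [20/17, 8/5]]; det S = -36224/6409
solve [mL_A; mL_B] = S·[w00; w01] and [mR_A; mR_B] = S·[w10; w11]:
  w00 = 1/2, w01 = 0, w10 = -1, w11 = -1

1/2 0 -1 -1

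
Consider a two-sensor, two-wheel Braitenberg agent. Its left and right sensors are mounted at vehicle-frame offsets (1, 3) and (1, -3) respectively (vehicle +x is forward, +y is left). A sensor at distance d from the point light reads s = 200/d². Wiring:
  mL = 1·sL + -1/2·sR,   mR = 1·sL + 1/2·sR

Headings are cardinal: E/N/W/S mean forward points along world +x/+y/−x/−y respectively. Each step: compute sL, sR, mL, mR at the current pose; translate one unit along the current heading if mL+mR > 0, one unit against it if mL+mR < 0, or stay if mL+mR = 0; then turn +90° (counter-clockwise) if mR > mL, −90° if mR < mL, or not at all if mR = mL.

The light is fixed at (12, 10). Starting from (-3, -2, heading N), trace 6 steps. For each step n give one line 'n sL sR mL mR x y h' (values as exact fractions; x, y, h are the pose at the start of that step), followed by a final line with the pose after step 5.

0 40/89 40/53 340/4717 3900/4717 -3 -2 N
1 50/113 5/8 235/1808 1365/1808 -3 -1 W
2 200/313 40/101 13940/31613 26460/31613 -4 -1 S
3 100/153 4/9 22/51 134/153 -4 -2 E
4 40/89 40/53 340/4717 3900/4717 -3 -2 N
5 50/113 5/8 235/1808 1365/1808 -3 -1 W
final -4 -1 S

n=0: pose=(-3,-2,N); sL=40/89, sR=40/53; mL=340/4717, mR=3900/4717; mL+mR=80/89 → advance +1; mR−mL=40/53 → turn +1·90°
n=1: pose=(-3,-1,W); sL=50/113, sR=5/8; mL=235/1808, mR=1365/1808; mL+mR=100/113 → advance +1; mR−mL=5/8 → turn +1·90°
n=2: pose=(-4,-1,S); sL=200/313, sR=40/101; mL=13940/31613, mR=26460/31613; mL+mR=400/313 → advance +1; mR−mL=40/101 → turn +1·90°
n=3: pose=(-4,-2,E); sL=100/153, sR=4/9; mL=22/51, mR=134/153; mL+mR=200/153 → advance +1; mR−mL=4/9 → turn +1·90°
n=4: pose=(-3,-2,N); sL=40/89, sR=40/53; mL=340/4717, mR=3900/4717; mL+mR=80/89 → advance +1; mR−mL=40/53 → turn +1·90°
n=5: pose=(-3,-1,W); sL=50/113, sR=5/8; mL=235/1808, mR=1365/1808; mL+mR=100/113 → advance +1; mR−mL=5/8 → turn +1·90°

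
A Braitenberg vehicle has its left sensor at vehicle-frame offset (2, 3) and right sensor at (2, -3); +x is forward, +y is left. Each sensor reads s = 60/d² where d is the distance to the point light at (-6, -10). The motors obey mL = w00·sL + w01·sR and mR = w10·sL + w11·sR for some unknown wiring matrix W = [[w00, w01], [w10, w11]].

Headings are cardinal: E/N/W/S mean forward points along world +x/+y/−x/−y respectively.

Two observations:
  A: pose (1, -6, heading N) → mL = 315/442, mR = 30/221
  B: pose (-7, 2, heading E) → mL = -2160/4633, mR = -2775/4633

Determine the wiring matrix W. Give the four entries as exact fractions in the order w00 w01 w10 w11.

1 -1 1/2 -1

obs A: pose=(1,-6,N) → sL=15/13, sR=15/34, mL=315/442, mR=30/221
obs B: pose=(-7,2,E) → sL=30/113, sR=30/41, mL=-2160/4633, mR=-2775/4633
sensor matrix S = [[15/13, 15/34], [30/113, 30/41]]; det S = 744525/1023893
solve [mL_A; mL_B] = S·[w00; w01] and [mR_A; mR_B] = S·[w10; w11]:
  w00 = 1, w01 = -1, w10 = 1/2, w11 = -1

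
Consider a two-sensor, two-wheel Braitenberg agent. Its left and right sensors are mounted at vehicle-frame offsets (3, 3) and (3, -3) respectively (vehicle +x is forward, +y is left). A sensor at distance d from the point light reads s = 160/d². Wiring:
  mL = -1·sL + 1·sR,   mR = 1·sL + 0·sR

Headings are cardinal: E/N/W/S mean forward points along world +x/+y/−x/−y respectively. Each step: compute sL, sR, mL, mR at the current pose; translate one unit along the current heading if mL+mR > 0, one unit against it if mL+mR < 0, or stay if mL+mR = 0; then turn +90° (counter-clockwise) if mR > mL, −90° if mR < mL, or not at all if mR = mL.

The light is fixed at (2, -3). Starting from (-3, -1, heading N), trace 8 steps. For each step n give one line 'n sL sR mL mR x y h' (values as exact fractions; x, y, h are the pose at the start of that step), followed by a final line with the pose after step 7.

n=0: pose=(-3,-1,N); sL=160/89, sR=160/29; mL=9600/2581, mR=160/89; mL+mR=160/29 → advance +1; mR−mL=-4960/2581 → turn -1·90°
n=1: pose=(-3,0,E); sL=4, sR=40; mL=36, mR=4; mL+mR=40 → advance +1; mR−mL=-32 → turn -1·90°
n=2: pose=(-2,0,S); sL=160, sR=160/49; mL=-7680/49, mR=160; mL+mR=160/49 → advance +1; mR−mL=15520/49 → turn +1·90°
n=3: pose=(-2,-1,E); sL=80/13, sR=80; mL=960/13, mR=80/13; mL+mR=80 → advance +1; mR−mL=-880/13 → turn -1·90°
n=4: pose=(-1,-1,S); sL=160, sR=160/37; mL=-5760/37, mR=160; mL+mR=160/37 → advance +1; mR−mL=11680/37 → turn +1·90°
n=5: pose=(-1,-2,E); sL=10, sR=40; mL=30, mR=10; mL+mR=40 → advance +1; mR−mL=-20 → turn -1·90°
n=6: pose=(0,-2,S); sL=32, sR=160/29; mL=-768/29, mR=32; mL+mR=160/29 → advance +1; mR−mL=1696/29 → turn +1·90°
n=7: pose=(0,-3,E); sL=16, sR=16; mL=0, mR=16; mL+mR=16 → advance +1; mR−mL=16 → turn +1·90°

0 160/89 160/29 9600/2581 160/89 -3 -1 N
1 4 40 36 4 -3 0 E
2 160 160/49 -7680/49 160 -2 0 S
3 80/13 80 960/13 80/13 -2 -1 E
4 160 160/37 -5760/37 160 -1 -1 S
5 10 40 30 10 -1 -2 E
6 32 160/29 -768/29 32 0 -2 S
7 16 16 0 16 0 -3 E
final 1 -3 N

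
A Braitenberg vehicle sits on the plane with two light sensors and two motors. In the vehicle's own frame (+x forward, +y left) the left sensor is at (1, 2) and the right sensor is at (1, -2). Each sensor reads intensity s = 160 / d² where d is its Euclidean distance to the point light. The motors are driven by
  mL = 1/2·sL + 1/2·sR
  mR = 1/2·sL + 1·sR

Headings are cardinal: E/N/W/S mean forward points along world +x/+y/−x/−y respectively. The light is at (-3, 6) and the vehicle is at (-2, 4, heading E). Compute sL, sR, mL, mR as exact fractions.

40 8 24 28

left sensor world pos  = (-1, 6); dL² = 4
right sensor world pos = (-1, 2); dR² = 20
sL = 160/4 = 40
sR = 160/20 = 8
mL = 1/2·sL + 1/2·sR = 24
mR = 1/2·sL + 1·sR = 28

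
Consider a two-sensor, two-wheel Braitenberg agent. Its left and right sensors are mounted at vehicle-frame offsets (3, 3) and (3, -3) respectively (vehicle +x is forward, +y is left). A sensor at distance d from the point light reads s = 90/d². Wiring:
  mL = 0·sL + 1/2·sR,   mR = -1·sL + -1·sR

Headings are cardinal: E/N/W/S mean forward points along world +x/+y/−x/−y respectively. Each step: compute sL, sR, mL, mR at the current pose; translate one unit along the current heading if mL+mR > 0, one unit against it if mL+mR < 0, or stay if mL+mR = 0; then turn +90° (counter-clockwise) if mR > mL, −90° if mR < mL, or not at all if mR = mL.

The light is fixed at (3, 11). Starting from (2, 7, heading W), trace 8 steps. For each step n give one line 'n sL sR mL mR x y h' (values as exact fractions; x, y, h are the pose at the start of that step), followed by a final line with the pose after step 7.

0 18/13 90/17 45/17 -1476/221 2 7 W
1 9 9 9/2 -18 3 7 N
2 90/13 90/73 45/73 -7740/949 3 6 E
3 45/34 9/8 9/16 -333/136 2 6 S
4 18/13 90/17 45/17 -1476/221 2 7 W
5 9 9 9/2 -18 3 7 N
6 90/13 90/73 45/73 -7740/949 3 6 E
7 45/34 9/8 9/16 -333/136 2 6 S
final 2 7 W

n=0: pose=(2,7,W); sL=18/13, sR=90/17; mL=45/17, mR=-1476/221; mL+mR=-891/221 → advance -1; mR−mL=-2061/221 → turn -1·90°
n=1: pose=(3,7,N); sL=9, sR=9; mL=9/2, mR=-18; mL+mR=-27/2 → advance -1; mR−mL=-45/2 → turn -1·90°
n=2: pose=(3,6,E); sL=90/13, sR=90/73; mL=45/73, mR=-7740/949; mL+mR=-7155/949 → advance -1; mR−mL=-8325/949 → turn -1·90°
n=3: pose=(2,6,S); sL=45/34, sR=9/8; mL=9/16, mR=-333/136; mL+mR=-513/272 → advance -1; mR−mL=-819/272 → turn -1·90°
n=4: pose=(2,7,W); sL=18/13, sR=90/17; mL=45/17, mR=-1476/221; mL+mR=-891/221 → advance -1; mR−mL=-2061/221 → turn -1·90°
n=5: pose=(3,7,N); sL=9, sR=9; mL=9/2, mR=-18; mL+mR=-27/2 → advance -1; mR−mL=-45/2 → turn -1·90°
n=6: pose=(3,6,E); sL=90/13, sR=90/73; mL=45/73, mR=-7740/949; mL+mR=-7155/949 → advance -1; mR−mL=-8325/949 → turn -1·90°
n=7: pose=(2,6,S); sL=45/34, sR=9/8; mL=9/16, mR=-333/136; mL+mR=-513/272 → advance -1; mR−mL=-819/272 → turn -1·90°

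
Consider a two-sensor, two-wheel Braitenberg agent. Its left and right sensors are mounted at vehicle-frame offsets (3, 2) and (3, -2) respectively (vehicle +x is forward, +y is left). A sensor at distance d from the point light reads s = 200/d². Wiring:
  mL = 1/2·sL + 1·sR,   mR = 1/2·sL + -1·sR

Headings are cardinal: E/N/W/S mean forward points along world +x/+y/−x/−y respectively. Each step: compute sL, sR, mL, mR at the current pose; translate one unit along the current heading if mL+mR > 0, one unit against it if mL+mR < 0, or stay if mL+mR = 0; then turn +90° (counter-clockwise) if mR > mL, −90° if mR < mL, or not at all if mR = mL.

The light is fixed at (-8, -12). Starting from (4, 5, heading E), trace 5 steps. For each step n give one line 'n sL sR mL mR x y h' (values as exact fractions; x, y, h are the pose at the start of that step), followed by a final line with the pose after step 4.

0 100/293 4/9 1622/2637 -722/2637 4 5 E
1 200/421 200/317 115900/133457 -52500/133457 5 5 S
2 25/37 25/53 3175/3922 -525/3922 5 4 W
3 200/461 200/557 147900/256777 -36500/256777 4 4 N
4 100/293 4/9 1622/2637 -722/2637 4 5 E
final 5 5 S

n=0: pose=(4,5,E); sL=100/293, sR=4/9; mL=1622/2637, mR=-722/2637; mL+mR=100/293 → advance +1; mR−mL=-8/9 → turn -1·90°
n=1: pose=(5,5,S); sL=200/421, sR=200/317; mL=115900/133457, mR=-52500/133457; mL+mR=200/421 → advance +1; mR−mL=-400/317 → turn -1·90°
n=2: pose=(5,4,W); sL=25/37, sR=25/53; mL=3175/3922, mR=-525/3922; mL+mR=25/37 → advance +1; mR−mL=-50/53 → turn -1·90°
n=3: pose=(4,4,N); sL=200/461, sR=200/557; mL=147900/256777, mR=-36500/256777; mL+mR=200/461 → advance +1; mR−mL=-400/557 → turn -1·90°
n=4: pose=(4,5,E); sL=100/293, sR=4/9; mL=1622/2637, mR=-722/2637; mL+mR=100/293 → advance +1; mR−mL=-8/9 → turn -1·90°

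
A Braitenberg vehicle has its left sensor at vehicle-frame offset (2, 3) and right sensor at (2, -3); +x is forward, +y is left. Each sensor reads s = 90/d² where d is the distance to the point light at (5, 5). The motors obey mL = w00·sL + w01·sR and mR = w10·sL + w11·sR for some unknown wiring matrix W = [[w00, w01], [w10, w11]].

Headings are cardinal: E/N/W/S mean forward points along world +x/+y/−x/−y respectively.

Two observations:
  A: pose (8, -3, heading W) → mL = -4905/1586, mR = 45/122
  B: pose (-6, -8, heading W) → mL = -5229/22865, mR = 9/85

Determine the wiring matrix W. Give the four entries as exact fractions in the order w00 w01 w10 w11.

1/2 -1 1/2 0

obs A: pose=(8,-3,W) → sL=45/61, sR=45/13, mL=-4905/1586, mR=45/122
obs B: pose=(-6,-8,W) → sL=18/85, sR=90/269, mL=-5229/22865, mR=9/85
sensor matrix S = [[45/61, 45/13], [18/85, 90/269]]; det S = -1763208/3626389
solve [mL_A; mL_B] = S·[w00; w01] and [mR_A; mR_B] = S·[w10; w11]:
  w00 = 1/2, w01 = -1, w10 = 1/2, w11 = 0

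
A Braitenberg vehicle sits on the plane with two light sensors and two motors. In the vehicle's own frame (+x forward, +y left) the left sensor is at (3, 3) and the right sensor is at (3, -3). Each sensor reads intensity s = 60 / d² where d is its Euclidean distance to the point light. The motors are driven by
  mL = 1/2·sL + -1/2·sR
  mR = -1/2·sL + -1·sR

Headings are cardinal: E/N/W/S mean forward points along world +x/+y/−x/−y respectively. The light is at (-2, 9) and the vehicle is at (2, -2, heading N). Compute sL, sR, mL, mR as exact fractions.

12/13 60/113 288/1469 -1458/1469

left sensor world pos  = (-1, 1); dL² = 65
right sensor world pos = (5, 1); dR² = 113
sL = 60/65 = 12/13
sR = 60/113 = 60/113
mL = 1/2·sL + -1/2·sR = 288/1469
mR = -1/2·sL + -1·sR = -1458/1469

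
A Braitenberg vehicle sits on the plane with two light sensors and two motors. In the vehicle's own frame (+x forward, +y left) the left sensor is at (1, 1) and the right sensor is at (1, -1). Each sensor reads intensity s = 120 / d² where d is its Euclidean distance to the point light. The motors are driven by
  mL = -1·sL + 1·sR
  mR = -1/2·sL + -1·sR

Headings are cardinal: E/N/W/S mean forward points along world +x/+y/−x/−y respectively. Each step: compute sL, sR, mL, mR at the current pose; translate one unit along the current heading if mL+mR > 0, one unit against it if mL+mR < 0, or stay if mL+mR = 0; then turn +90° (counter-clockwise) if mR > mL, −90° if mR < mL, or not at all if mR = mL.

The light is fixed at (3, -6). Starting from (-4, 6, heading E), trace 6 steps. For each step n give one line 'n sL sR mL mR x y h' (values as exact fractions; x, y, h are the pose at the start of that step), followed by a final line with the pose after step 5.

n=0: pose=(-4,6,E); sL=24/41, sR=120/157; mL=1152/6437, mR=-6804/6437; mL+mR=-36/41 → advance -1; mR−mL=-7956/6437 → turn -1·90°
n=1: pose=(-5,6,S); sL=12/17, sR=60/101; mL=-192/1717, mR=-1626/1717; mL+mR=-18/17 → advance -1; mR−mL=-1434/1717 → turn -1·90°
n=2: pose=(-5,7,W); sL=8/15, sR=120/277; mL=-416/4155, mR=-2908/4155; mL+mR=-4/5 → advance -1; mR−mL=-2492/4155 → turn -1·90°
n=3: pose=(-4,7,N); sL=6/13, sR=15/29; mL=21/377, mR=-282/377; mL+mR=-9/13 → advance -1; mR−mL=-303/377 → turn -1·90°
n=4: pose=(-4,6,E); sL=24/41, sR=120/157; mL=1152/6437, mR=-6804/6437; mL+mR=-36/41 → advance -1; mR−mL=-7956/6437 → turn -1·90°
n=5: pose=(-5,6,S); sL=12/17, sR=60/101; mL=-192/1717, mR=-1626/1717; mL+mR=-18/17 → advance -1; mR−mL=-1434/1717 → turn -1·90°

0 24/41 120/157 1152/6437 -6804/6437 -4 6 E
1 12/17 60/101 -192/1717 -1626/1717 -5 6 S
2 8/15 120/277 -416/4155 -2908/4155 -5 7 W
3 6/13 15/29 21/377 -282/377 -4 7 N
4 24/41 120/157 1152/6437 -6804/6437 -4 6 E
5 12/17 60/101 -192/1717 -1626/1717 -5 6 S
final -5 7 W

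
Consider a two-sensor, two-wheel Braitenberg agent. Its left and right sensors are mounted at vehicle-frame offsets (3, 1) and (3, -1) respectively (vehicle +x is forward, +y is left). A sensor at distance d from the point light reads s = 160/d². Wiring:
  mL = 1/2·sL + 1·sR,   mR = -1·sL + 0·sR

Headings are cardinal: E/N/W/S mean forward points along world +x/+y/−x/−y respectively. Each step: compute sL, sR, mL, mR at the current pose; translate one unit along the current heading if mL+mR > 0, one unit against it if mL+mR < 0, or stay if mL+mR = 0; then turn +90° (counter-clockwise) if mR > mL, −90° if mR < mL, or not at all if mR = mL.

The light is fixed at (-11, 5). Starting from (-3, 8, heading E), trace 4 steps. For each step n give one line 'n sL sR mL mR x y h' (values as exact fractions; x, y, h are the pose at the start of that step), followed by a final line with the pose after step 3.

0 160/137 32/25 6384/3425 -160/137 -3 8 E
1 8/5 5/2 33/10 -8/5 -2 8 S
2 160/37 32/9 1904/333 -160/37 -2 7 W
3 80/37 80/53 5080/1961 -80/37 -3 7 N
final -3 8 E

n=0: pose=(-3,8,E); sL=160/137, sR=32/25; mL=6384/3425, mR=-160/137; mL+mR=2384/3425 → advance +1; mR−mL=-10384/3425 → turn -1·90°
n=1: pose=(-2,8,S); sL=8/5, sR=5/2; mL=33/10, mR=-8/5; mL+mR=17/10 → advance +1; mR−mL=-49/10 → turn -1·90°
n=2: pose=(-2,7,W); sL=160/37, sR=32/9; mL=1904/333, mR=-160/37; mL+mR=464/333 → advance +1; mR−mL=-3344/333 → turn -1·90°
n=3: pose=(-3,7,N); sL=80/37, sR=80/53; mL=5080/1961, mR=-80/37; mL+mR=840/1961 → advance +1; mR−mL=-9320/1961 → turn -1·90°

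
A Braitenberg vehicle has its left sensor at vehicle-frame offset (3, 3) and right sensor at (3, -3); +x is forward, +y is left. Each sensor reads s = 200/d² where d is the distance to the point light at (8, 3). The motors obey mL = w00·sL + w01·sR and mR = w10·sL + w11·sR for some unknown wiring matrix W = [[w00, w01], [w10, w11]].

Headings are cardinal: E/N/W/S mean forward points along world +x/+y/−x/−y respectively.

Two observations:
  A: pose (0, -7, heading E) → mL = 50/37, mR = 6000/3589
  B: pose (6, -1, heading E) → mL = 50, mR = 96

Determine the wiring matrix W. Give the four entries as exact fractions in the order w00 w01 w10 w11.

1/2 0 1 -1

obs A: pose=(0,-7,E) → sL=100/37, sR=100/97, mL=50/37, mR=6000/3589
obs B: pose=(6,-1,E) → sL=100, sR=4, mL=50, mR=96
sensor matrix S = [[100/37, 100/97], [100, 4]]; det S = -331200/3589
solve [mL_A; mL_B] = S·[w00; w01] and [mR_A; mR_B] = S·[w10; w11]:
  w00 = 1/2, w01 = 0, w10 = 1, w11 = -1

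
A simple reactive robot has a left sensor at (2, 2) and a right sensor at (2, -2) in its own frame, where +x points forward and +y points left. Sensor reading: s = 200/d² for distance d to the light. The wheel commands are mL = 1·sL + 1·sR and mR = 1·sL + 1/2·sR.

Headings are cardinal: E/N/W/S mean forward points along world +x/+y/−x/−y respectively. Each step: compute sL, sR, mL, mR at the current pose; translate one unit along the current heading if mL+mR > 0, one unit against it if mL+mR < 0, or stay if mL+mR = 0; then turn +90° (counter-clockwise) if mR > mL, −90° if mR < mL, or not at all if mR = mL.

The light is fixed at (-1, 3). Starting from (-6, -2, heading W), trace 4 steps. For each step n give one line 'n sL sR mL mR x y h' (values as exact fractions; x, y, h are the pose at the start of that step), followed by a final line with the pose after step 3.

n=0: pose=(-6,-2,W); sL=100/49, sR=100/29; mL=7800/1421, mR=5350/1421; mL+mR=13150/1421 → advance +1; mR−mL=-50/29 → turn -1·90°
n=1: pose=(-7,-2,N); sL=200/73, sR=8; mL=784/73, mR=492/73; mL+mR=1276/73 → advance +1; mR−mL=-4 → turn -1·90°
n=2: pose=(-7,-1,E); sL=10, sR=50/13; mL=180/13, mR=155/13; mL+mR=335/13 → advance +1; mR−mL=-25/13 → turn -1·90°
n=3: pose=(-6,-1,S); sL=40/9, sR=40/17; mL=1040/153, mR=860/153; mL+mR=1900/153 → advance +1; mR−mL=-20/17 → turn -1·90°

0 100/49 100/29 7800/1421 5350/1421 -6 -2 W
1 200/73 8 784/73 492/73 -7 -2 N
2 10 50/13 180/13 155/13 -7 -1 E
3 40/9 40/17 1040/153 860/153 -6 -1 S
final -6 -2 W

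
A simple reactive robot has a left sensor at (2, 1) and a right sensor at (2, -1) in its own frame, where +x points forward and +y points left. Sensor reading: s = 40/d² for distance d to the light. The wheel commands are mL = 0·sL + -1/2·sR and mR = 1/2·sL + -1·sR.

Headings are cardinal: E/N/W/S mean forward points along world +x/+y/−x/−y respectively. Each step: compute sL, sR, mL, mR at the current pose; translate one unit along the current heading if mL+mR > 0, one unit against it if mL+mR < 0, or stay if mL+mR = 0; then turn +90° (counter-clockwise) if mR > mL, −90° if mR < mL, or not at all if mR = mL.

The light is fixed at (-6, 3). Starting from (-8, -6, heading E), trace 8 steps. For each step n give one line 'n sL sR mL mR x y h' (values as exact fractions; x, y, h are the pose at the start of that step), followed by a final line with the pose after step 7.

0 5/8 2/5 -1/5 -7/80 -8 -6 E
1 8/13 40/53 -20/53 -308/689 -9 -6 N
2 20/41 20/61 -10/61 -210/2501 -9 -7 E
3 40/89 40/73 -20/73 -2100/6497 -10 -7 N
4 5/13 10/37 -5/37 -75/962 -10 -8 E
5 40/117 40/97 -20/97 -2740/11349 -11 -8 N
6 4/13 20/89 -10/89 -82/1157 -11 -9 E
7 40/149 8/25 -4/25 -692/3725 -12 -9 N
final -12 -10 E

n=0: pose=(-8,-6,E); sL=5/8, sR=2/5; mL=-1/5, mR=-7/80; mL+mR=-23/80 → advance -1; mR−mL=9/80 → turn +1·90°
n=1: pose=(-9,-6,N); sL=8/13, sR=40/53; mL=-20/53, mR=-308/689; mL+mR=-568/689 → advance -1; mR−mL=-48/689 → turn -1·90°
n=2: pose=(-9,-7,E); sL=20/41, sR=20/61; mL=-10/61, mR=-210/2501; mL+mR=-620/2501 → advance -1; mR−mL=200/2501 → turn +1·90°
n=3: pose=(-10,-7,N); sL=40/89, sR=40/73; mL=-20/73, mR=-2100/6497; mL+mR=-3880/6497 → advance -1; mR−mL=-320/6497 → turn -1·90°
n=4: pose=(-10,-8,E); sL=5/13, sR=10/37; mL=-5/37, mR=-75/962; mL+mR=-205/962 → advance -1; mR−mL=55/962 → turn +1·90°
n=5: pose=(-11,-8,N); sL=40/117, sR=40/97; mL=-20/97, mR=-2740/11349; mL+mR=-5080/11349 → advance -1; mR−mL=-400/11349 → turn -1·90°
n=6: pose=(-11,-9,E); sL=4/13, sR=20/89; mL=-10/89, mR=-82/1157; mL+mR=-212/1157 → advance -1; mR−mL=48/1157 → turn +1·90°
n=7: pose=(-12,-9,N); sL=40/149, sR=8/25; mL=-4/25, mR=-692/3725; mL+mR=-1288/3725 → advance -1; mR−mL=-96/3725 → turn -1·90°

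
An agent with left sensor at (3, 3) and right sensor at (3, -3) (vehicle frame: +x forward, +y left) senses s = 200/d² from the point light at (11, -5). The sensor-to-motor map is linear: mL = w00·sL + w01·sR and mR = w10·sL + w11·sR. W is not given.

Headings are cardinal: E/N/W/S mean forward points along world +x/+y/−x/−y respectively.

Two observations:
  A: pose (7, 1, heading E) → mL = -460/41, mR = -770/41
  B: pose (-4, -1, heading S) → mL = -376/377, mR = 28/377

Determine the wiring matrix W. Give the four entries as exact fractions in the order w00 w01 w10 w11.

-1/2 -1/2 1/2 -1

obs A: pose=(7,1,E) → sL=100/41, sR=20, mL=-460/41, mR=-770/41
obs B: pose=(-4,-1,S) → sL=40/29, sR=8/13, mL=-376/377, mR=28/377
sensor matrix S = [[100/41, 20], [40/29, 8/13]]; det S = -403200/15457
solve [mL_A; mL_B] = S·[w00; w01] and [mR_A; mR_B] = S·[w10; w11]:
  w00 = -1/2, w01 = -1/2, w10 = 1/2, w11 = -1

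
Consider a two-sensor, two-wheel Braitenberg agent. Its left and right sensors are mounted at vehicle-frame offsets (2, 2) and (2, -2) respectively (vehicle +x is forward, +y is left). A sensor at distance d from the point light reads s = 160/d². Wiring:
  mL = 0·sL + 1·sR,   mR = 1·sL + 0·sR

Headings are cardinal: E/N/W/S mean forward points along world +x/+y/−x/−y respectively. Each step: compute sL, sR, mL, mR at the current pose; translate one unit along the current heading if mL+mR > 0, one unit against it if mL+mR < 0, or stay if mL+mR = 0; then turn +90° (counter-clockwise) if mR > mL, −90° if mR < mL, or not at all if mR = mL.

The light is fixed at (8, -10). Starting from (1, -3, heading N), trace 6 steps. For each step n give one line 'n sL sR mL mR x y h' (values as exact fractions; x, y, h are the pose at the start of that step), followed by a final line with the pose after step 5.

0 80/81 80/53 80/53 80/81 1 -3 N
1 32/25 160/61 160/61 32/25 1 -2 E
2 40/13 8/5 8/5 40/13 2 -2 S
3 160/97 160/41 160/41 160/97 2 -3 E
4 80/17 80/37 80/37 80/17 3 -3 S
5 160/73 32/5 32/5 160/73 3 -4 E
final 4 -4 S

n=0: pose=(1,-3,N); sL=80/81, sR=80/53; mL=80/53, mR=80/81; mL+mR=10720/4293 → advance +1; mR−mL=-2240/4293 → turn -1·90°
n=1: pose=(1,-2,E); sL=32/25, sR=160/61; mL=160/61, mR=32/25; mL+mR=5952/1525 → advance +1; mR−mL=-2048/1525 → turn -1·90°
n=2: pose=(2,-2,S); sL=40/13, sR=8/5; mL=8/5, mR=40/13; mL+mR=304/65 → advance +1; mR−mL=96/65 → turn +1·90°
n=3: pose=(2,-3,E); sL=160/97, sR=160/41; mL=160/41, mR=160/97; mL+mR=22080/3977 → advance +1; mR−mL=-8960/3977 → turn -1·90°
n=4: pose=(3,-3,S); sL=80/17, sR=80/37; mL=80/37, mR=80/17; mL+mR=4320/629 → advance +1; mR−mL=1600/629 → turn +1·90°
n=5: pose=(3,-4,E); sL=160/73, sR=32/5; mL=32/5, mR=160/73; mL+mR=3136/365 → advance +1; mR−mL=-1536/365 → turn -1·90°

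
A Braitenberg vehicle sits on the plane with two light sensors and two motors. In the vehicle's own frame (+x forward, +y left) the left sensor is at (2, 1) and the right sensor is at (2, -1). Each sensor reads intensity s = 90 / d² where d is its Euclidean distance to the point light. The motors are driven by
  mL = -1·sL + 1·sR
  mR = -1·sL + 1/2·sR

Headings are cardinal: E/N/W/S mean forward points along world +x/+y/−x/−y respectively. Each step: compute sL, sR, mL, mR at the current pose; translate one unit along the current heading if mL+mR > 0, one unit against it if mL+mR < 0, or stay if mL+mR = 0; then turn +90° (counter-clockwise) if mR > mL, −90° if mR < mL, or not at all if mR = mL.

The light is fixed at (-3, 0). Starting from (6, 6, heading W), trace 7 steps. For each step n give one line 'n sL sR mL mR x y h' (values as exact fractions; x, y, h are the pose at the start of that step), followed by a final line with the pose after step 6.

0 45/37 45/49 -540/1813 -2745/3626 6 6 W
1 18/29 18/37 -144/1073 -405/1073 7 6 N
2 1/2 9/16 1/16 -7/32 7 5 E
3 90/109 90/73 3240/7957 -1665/7957 6 5 S
4 45/29 45/37 -360/1073 -2025/2146 6 4 W
5 10/13 90/157 -400/2041 -985/2041 7 4 N
6 9/16 45/74 27/592 -153/592 7 3 E
final 6 3 S

n=0: pose=(6,6,W); sL=45/37, sR=45/49; mL=-540/1813, mR=-2745/3626; mL+mR=-3825/3626 → advance -1; mR−mL=-45/98 → turn -1·90°
n=1: pose=(7,6,N); sL=18/29, sR=18/37; mL=-144/1073, mR=-405/1073; mL+mR=-549/1073 → advance -1; mR−mL=-9/37 → turn -1·90°
n=2: pose=(7,5,E); sL=1/2, sR=9/16; mL=1/16, mR=-7/32; mL+mR=-5/32 → advance -1; mR−mL=-9/32 → turn -1·90°
n=3: pose=(6,5,S); sL=90/109, sR=90/73; mL=3240/7957, mR=-1665/7957; mL+mR=1575/7957 → advance +1; mR−mL=-45/73 → turn -1·90°
n=4: pose=(6,4,W); sL=45/29, sR=45/37; mL=-360/1073, mR=-2025/2146; mL+mR=-2745/2146 → advance -1; mR−mL=-45/74 → turn -1·90°
n=5: pose=(7,4,N); sL=10/13, sR=90/157; mL=-400/2041, mR=-985/2041; mL+mR=-1385/2041 → advance -1; mR−mL=-45/157 → turn -1·90°
n=6: pose=(7,3,E); sL=9/16, sR=45/74; mL=27/592, mR=-153/592; mL+mR=-63/296 → advance -1; mR−mL=-45/148 → turn -1·90°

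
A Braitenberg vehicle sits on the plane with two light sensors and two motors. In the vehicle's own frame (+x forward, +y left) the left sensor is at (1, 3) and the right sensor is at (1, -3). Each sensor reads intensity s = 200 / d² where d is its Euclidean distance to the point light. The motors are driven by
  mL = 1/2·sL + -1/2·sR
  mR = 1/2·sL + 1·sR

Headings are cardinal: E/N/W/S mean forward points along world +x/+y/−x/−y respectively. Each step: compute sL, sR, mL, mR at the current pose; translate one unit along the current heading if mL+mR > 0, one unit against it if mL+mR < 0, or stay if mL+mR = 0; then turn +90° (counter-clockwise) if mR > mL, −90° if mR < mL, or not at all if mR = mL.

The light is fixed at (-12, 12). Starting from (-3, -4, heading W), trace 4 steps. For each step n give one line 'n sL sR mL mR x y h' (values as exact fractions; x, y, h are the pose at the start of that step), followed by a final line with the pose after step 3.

0 8/17 200/233 -768/3961 4332/3961 -3 -4 W
1 20/41 100/157 -480/6437 5670/6437 -4 -4 S
2 200/277 200/481 20400/133237 103500/133237 -4 -5 E
3 50/73 1/2 27/292 123/146 -3 -5 N
final -3 -4 W

n=0: pose=(-3,-4,W); sL=8/17, sR=200/233; mL=-768/3961, mR=4332/3961; mL+mR=3564/3961 → advance +1; mR−mL=300/233 → turn +1·90°
n=1: pose=(-4,-4,S); sL=20/41, sR=100/157; mL=-480/6437, mR=5670/6437; mL+mR=5190/6437 → advance +1; mR−mL=150/157 → turn +1·90°
n=2: pose=(-4,-5,E); sL=200/277, sR=200/481; mL=20400/133237, mR=103500/133237; mL+mR=123900/133237 → advance +1; mR−mL=300/481 → turn +1·90°
n=3: pose=(-3,-5,N); sL=50/73, sR=1/2; mL=27/292, mR=123/146; mL+mR=273/292 → advance +1; mR−mL=3/4 → turn +1·90°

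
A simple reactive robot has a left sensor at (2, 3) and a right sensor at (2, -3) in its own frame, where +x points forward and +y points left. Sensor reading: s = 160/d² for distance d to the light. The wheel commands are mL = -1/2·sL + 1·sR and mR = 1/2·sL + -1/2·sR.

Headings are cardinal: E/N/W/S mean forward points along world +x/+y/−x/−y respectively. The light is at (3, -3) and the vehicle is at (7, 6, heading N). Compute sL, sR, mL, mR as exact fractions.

left sensor world pos  = (4, 8); dL² = 122
right sensor world pos = (10, 8); dR² = 170
sL = 160/122 = 80/61
sR = 160/170 = 16/17
mL = -1/2·sL + 1·sR = 296/1037
mR = 1/2·sL + -1/2·sR = 192/1037

80/61 16/17 296/1037 192/1037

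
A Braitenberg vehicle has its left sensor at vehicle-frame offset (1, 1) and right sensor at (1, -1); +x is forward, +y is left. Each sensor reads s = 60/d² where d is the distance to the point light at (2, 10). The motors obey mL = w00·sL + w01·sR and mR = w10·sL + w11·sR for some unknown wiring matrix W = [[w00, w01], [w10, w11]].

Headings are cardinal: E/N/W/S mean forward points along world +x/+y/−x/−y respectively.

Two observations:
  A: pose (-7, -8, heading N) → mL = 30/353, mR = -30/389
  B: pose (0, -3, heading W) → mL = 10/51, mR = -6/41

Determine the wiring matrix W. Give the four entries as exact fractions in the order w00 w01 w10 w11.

obs A: pose=(-7,-8,N) → sL=60/389, sR=60/353, mL=30/353, mR=-30/389
obs B: pose=(0,-3,W) → sL=12/41, sR=20/51, mL=10/51, mR=-6/41
sensor matrix S = [[60/389, 60/353], [12/41, 20/51]]; det S = 1027840/95709949
solve [mL_A; mL_B] = S·[w00; w01] and [mR_A; mR_B] = S·[w10; w11]:
  w00 = 0, w01 = 1/2, w10 = -1/2, w11 = 0

0 1/2 -1/2 0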